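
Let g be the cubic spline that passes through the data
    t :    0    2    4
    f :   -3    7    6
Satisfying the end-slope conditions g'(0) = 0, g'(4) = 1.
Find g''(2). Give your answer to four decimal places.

-8.7500

Put M_i = g'' at the i-th knot. Here h = (2, 2) and Δ = (5, -1/2), so the interior equations h_(i-1)·M_(i-1) + 2(h_(i-1)+h_i)·M_i + h_i·M_(i+1) = 6(Δ_i − Δ_(i-1)) read
  2·M_0 + 8·M_1 + 2·M_2 = 6(Δ_1 - Δ_0) = -33
Clamped end conditions give two more equations: 2h_0·M_0 + h_0·M_1 = 6(Δ_0 - g'(0)) = 30 and h_1·M_1 + 2h_1·M_2 = 6(g'(4) - Δ_1) = 9.
Hence M_0 = 95/8, M_1 = -35/4, M_2 = 53/8.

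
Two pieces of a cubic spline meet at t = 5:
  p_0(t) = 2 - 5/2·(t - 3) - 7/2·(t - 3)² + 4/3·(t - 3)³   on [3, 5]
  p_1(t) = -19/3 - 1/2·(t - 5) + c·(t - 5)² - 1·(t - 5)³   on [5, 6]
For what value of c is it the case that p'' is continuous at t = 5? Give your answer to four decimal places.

p_0''(t) = -7 + 8·(t - 3), so p_0''(5) = 9. On the right, p_1''(5) = 2c, so c = 9/2.

4.5000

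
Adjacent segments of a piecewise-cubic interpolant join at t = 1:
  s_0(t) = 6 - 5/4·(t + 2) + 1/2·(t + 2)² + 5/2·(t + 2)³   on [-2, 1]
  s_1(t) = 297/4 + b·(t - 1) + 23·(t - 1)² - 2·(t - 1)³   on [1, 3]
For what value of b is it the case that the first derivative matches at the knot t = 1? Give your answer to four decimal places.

69.2500

s_0'(t) = -5/4 + 1·(t + 2) + 15/2·(t + 2)², so s_0'(1) = 277/4. On the right, s_1'(1) = b, so b = 277/4.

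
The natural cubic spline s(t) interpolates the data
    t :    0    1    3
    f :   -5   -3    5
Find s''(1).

2

Let σ_i = s''(x_i). Step sizes h_i = 1, 2; slopes of the chords Δ_i = (y_(i+1) - y_i)/h_i = 2, 4.
  1·σ_0 + 6·σ_1 + 2·σ_2 = 6(Δ_1 - Δ_0) = 12
Natural end conditions: σ_0 = σ_2 = 0.
Hence σ_0 = 0, σ_1 = 2, σ_2 = 0.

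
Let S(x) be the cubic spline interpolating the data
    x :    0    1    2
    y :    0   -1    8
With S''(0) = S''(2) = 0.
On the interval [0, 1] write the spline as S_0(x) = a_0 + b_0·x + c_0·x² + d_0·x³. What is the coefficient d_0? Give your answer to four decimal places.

2.5000

Let M_i = S''(x_i). Step sizes h_i = 1, 1; slopes of the chords Δ_i = (y_(i+1) - y_i)/h_i = -1, 9.
  1·M_0 + 4·M_1 + 1·M_2 = 6(Δ_1 - Δ_0) = 60
Natural end conditions: M_0 = M_2 = 0.
Solving the tridiagonal system: M_0 = 0, M_1 = 15, M_2 = 0.
On [0, 1], with S_0(x) = a_0 + b_0·x + c_0·x² + d_0·x³: c_0 = M_0/2 = 0, d_0 = (M_1 - M_0)/(6h_0) = 5/2, b_0 = Δ_0 - h_0(2M_0 + M_1)/6 = -7/2.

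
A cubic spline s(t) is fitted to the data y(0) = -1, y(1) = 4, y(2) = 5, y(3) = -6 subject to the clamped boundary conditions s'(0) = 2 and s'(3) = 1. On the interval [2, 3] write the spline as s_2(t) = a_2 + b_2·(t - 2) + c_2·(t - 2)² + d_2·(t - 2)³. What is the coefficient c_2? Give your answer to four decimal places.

-15.3333

Put m_i = s'' at the i-th knot. Here h = (1, 1, 1) and Δ = (5, 1, -11), so the interior equations h_(i-1)·m_(i-1) + 2(h_(i-1)+h_i)·m_i + h_i·m_(i+1) = 6(Δ_i − Δ_(i-1)) read
  1·m_0 + 4·m_1 + 1·m_2 = 6(Δ_1 - Δ_0) = -24
  1·m_1 + 4·m_2 + 1·m_3 = 6(Δ_2 - Δ_1) = -72
Clamped end conditions give two more equations: 2h_0·m_0 + h_0·m_1 = 6(Δ_0 - s'(0)) = 18 and h_2·m_2 + 2h_2·m_3 = 6(s'(3) - Δ_2) = 72.
Hence m_0 = 28/3, m_1 = -2/3, m_2 = -92/3, m_3 = 154/3.
On [2, 3], with s_2(t) = a_2 + b_2·(t - 2) + c_2·(t - 2)² + d_2·(t - 2)³: c_2 = m_2/2 = -46/3, d_2 = (m_3 - m_2)/(6h_2) = 41/3, b_2 = Δ_2 - h_2(2m_2 + m_3)/6 = -28/3.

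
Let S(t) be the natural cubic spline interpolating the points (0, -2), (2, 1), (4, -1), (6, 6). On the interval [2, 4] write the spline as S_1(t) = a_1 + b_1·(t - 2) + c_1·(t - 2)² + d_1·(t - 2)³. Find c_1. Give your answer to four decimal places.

With m_i denoting the second derivative at x_i, h_i = 2, 2, 2, and Δ_i = (y_(i+1) − y_i)/h_i = 3/2, -1, 7/2:
  2·m_0 + 8·m_1 + 2·m_2 = 6(Δ_1 - Δ_0) = -15
  2·m_1 + 8·m_2 + 2·m_3 = 6(Δ_2 - Δ_1) = 27
Natural end conditions: m_0 = m_3 = 0.
Hence m_0 = 0, m_1 = -29/10, m_2 = 41/10, m_3 = 0.
On [2, 4], with S_1(t) = a_1 + b_1·(t - 2) + c_1·(t - 2)² + d_1·(t - 2)³: c_1 = m_1/2 = -29/20, d_1 = (m_2 - m_1)/(6h_1) = 7/12, b_1 = Δ_1 - h_1(2m_1 + m_2)/6 = -13/30.

-1.4500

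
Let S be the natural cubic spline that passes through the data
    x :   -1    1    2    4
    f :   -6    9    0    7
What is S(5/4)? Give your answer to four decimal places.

Put M_i = S'' at the i-th knot. Here h = (2, 1, 2) and Δ = (15/2, -9, 7/2), so the interior equations h_(i-1)·M_(i-1) + 2(h_(i-1)+h_i)·M_i + h_i·M_(i+1) = 6(Δ_i − Δ_(i-1)) read
  2·M_0 + 6·M_1 + 1·M_2 = 6(Δ_1 - Δ_0) = -99
  1·M_1 + 6·M_2 + 2·M_3 = 6(Δ_2 - Δ_1) = 75
Natural end conditions: M_0 = M_3 = 0.
Solving the tridiagonal system: M_0 = 0, M_1 = -669/35, M_2 = 549/35, M_3 = 0.
On [1, 2], S(x) = 9 - 367/70·(x - 1) - 669/70·(x - 1)² + 29/5·(x - 1)³.
With (x - 1) = 1/4: S(5/4) = 16089/2240.

7.1826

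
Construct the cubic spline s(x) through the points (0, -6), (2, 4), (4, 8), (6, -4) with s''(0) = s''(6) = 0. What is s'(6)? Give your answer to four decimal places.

-7.9333

Put σ_i = s'' at the i-th knot. Here h = (2, 2, 2) and Δ = (5, 2, -6), so the interior equations h_(i-1)·σ_(i-1) + 2(h_(i-1)+h_i)·σ_i + h_i·σ_(i+1) = 6(Δ_i − Δ_(i-1)) read
  2·σ_0 + 8·σ_1 + 2·σ_2 = 6(Δ_1 - Δ_0) = -18
  2·σ_1 + 8·σ_2 + 2·σ_3 = 6(Δ_2 - Δ_1) = -48
Natural end conditions: σ_0 = σ_3 = 0.
Solving: σ_0 = 0, σ_1 = -4/5, σ_2 = -29/5, σ_3 = 0.
On [4, 6], s'(x) = b_2 + 2c_2·(x - 4) + 3d_2·(x - 4)² with b_2 = Δ_2 - h_2(2σ_2 + σ_3)/6 = -32/15, c_2 = σ_2/2 = -29/10, d_2 = (σ_3 - σ_2)/(6h_2) = 29/60. So s'(6) = -119/15.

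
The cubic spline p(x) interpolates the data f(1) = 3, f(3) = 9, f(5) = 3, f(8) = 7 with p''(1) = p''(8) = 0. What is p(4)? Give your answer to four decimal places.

Write m_i for p''(x_i). With h_i = 2, 2, 3 and divided differences Δ_i = 3, -3, 4/3, the continuity of p' gives the tridiagonal system
  2·m_0 + 8·m_1 + 2·m_2 = 6(Δ_1 - Δ_0) = -36
  2·m_1 + 10·m_2 + 3·m_3 = 6(Δ_2 - Δ_1) = 26
Natural end conditions: m_0 = m_3 = 0.
Hence m_0 = 0, m_1 = -103/19, m_2 = 70/19, m_3 = 0.
On [3, 5], p(x) = 9 - 35/57·(x - 3) - 103/38·(x - 3)² + 173/228·(x - 3)³.
With (x - 3) = 1: p(4) = 489/76.

6.4342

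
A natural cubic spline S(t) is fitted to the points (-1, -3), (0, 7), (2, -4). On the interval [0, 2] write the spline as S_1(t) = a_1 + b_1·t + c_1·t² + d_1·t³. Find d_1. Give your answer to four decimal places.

Let M_i = S''(x_i). Step sizes h_i = 1, 2; slopes of the chords Δ_i = (y_(i+1) - y_i)/h_i = 10, -11/2.
  1·M_0 + 6·M_1 + 2·M_2 = 6(Δ_1 - Δ_0) = -93
Natural end conditions: M_0 = M_2 = 0.
Solving the tridiagonal system: M_0 = 0, M_1 = -31/2, M_2 = 0.
On [0, 2], with S_1(t) = a_1 + b_1·t + c_1·t² + d_1·t³: c_1 = M_1/2 = -31/4, d_1 = (M_2 - M_1)/(6h_1) = 31/24, b_1 = Δ_1 - h_1(2M_1 + M_2)/6 = 29/6.

1.2917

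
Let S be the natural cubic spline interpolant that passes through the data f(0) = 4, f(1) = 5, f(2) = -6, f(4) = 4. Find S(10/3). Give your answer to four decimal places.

-3.2496

Let m_i = S''(x_i). Step sizes h_i = 1, 1, 2; slopes of the chords Δ_i = (y_(i+1) - y_i)/h_i = 1, -11, 5.
  1·m_0 + 4·m_1 + 1·m_2 = 6(Δ_1 - Δ_0) = -72
  1·m_1 + 6·m_2 + 2·m_3 = 6(Δ_2 - Δ_1) = 96
Natural end conditions: m_0 = m_3 = 0.
Solving the tridiagonal system: m_0 = 0, m_1 = -528/23, m_2 = 456/23, m_3 = 0.
On [2, 4], S(x) = -6 - 189/23·(x - 2) + 228/23·(x - 2)² - 38/23·(x - 2)³.
With (x - 2) = 4/3: S(10/3) = -2018/621.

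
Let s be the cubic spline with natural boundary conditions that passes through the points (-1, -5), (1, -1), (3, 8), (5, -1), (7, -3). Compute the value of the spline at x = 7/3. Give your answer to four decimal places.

6.4074

Put m_i = s'' at the i-th knot. Here h = (2, 2, 2, 2) and Δ = (2, 9/2, -9/2, -1), so the interior equations h_(i-1)·m_(i-1) + 2(h_(i-1)+h_i)·m_i + h_i·m_(i+1) = 6(Δ_i − Δ_(i-1)) read
  2·m_0 + 8·m_1 + 2·m_2 = 6(Δ_1 - Δ_0) = 15
  2·m_1 + 8·m_2 + 2·m_3 = 6(Δ_2 - Δ_1) = -54
  2·m_2 + 8·m_3 + 2·m_4 = 6(Δ_3 - Δ_2) = 21
Natural end conditions: m_0 = m_4 = 0.
Forward elimination and back-substitution give m_0 = 0, m_1 = 33/8, m_2 = -9, m_3 = 39/8, m_4 = 0.
On [1, 3], s(x) = -1 + 19/4·(x - 1) + 33/16·(x - 1)² - 35/32·(x - 1)³.
With (x - 1) = 4/3: s(7/3) = 173/27.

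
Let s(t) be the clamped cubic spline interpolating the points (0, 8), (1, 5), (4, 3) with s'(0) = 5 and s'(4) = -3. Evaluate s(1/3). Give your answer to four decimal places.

8.3426

Put M_i = s'' at the i-th knot. Here h = (1, 3) and Δ = (-3, -2/3), so the interior equations h_(i-1)·M_(i-1) + 2(h_(i-1)+h_i)·M_i + h_i·M_(i+1) = 6(Δ_i − Δ_(i-1)) read
  1·M_0 + 8·M_1 + 3·M_2 = 6(Δ_1 - Δ_0) = 14
Clamped end conditions give two more equations: 2h_0·M_0 + h_0·M_1 = 6(Δ_0 - s'(0)) = -48 and h_1·M_1 + 2h_1·M_2 = 6(s'(4) - Δ_1) = -14.
Forward elimination and back-substitution give M_0 = -111/4, M_1 = 15/2, M_2 = -73/12.
On [0, 1], s(t) = 8 + 5·t - 111/8·t² + 47/8·t³.
With t = 1/3: s(1/3) = 901/108.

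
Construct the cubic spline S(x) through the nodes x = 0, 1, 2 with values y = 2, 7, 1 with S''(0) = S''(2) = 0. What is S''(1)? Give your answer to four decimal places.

-16.5000

Put σ_i = S'' at the i-th knot. Here h = (1, 1) and Δ = (5, -6), so the interior equations h_(i-1)·σ_(i-1) + 2(h_(i-1)+h_i)·σ_i + h_i·σ_(i+1) = 6(Δ_i − Δ_(i-1)) read
  1·σ_0 + 4·σ_1 + 1·σ_2 = 6(Δ_1 - Δ_0) = -66
Natural end conditions: σ_0 = σ_2 = 0.
Solving the tridiagonal system: σ_0 = 0, σ_1 = -33/2, σ_2 = 0.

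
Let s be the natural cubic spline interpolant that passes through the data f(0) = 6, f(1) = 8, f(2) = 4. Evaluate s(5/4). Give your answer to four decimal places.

Write M_i for s''(x_i). With h_i = 1, 1 and divided differences Δ_i = 2, -4, the continuity of s' gives the tridiagonal system
  1·M_0 + 4·M_1 + 1·M_2 = 6(Δ_1 - Δ_0) = -36
Natural end conditions: M_0 = M_2 = 0.
Solving the tridiagonal system: M_0 = 0, M_1 = -9, M_2 = 0.
On [1, 2], s(t) = 8 - 1·(t - 1) - 9/2·(t - 1)² + 3/2·(t - 1)³.
With (t - 1) = 1/4: s(5/4) = 959/128.

7.4922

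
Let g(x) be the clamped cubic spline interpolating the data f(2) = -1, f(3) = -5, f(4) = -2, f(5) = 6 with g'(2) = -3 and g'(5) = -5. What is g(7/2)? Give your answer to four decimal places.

-5.0833

Let σ_i = g''(x_i). Step sizes h_i = 1, 1, 1; slopes of the chords Δ_i = (y_(i+1) - y_i)/h_i = -4, 3, 8.
  1·σ_0 + 4·σ_1 + 1·σ_2 = 6(Δ_1 - Δ_0) = 42
  1·σ_1 + 4·σ_2 + 1·σ_3 = 6(Δ_2 - Δ_1) = 30
Clamped end conditions give two more equations: 2h_0·σ_0 + h_0·σ_1 = 6(Δ_0 - g'(2)) = -6 and h_2·σ_2 + 2h_2·σ_3 = 6(g'(5) - Δ_2) = -78.
Forward elimination and back-substitution give σ_0 = -104/15, σ_1 = 118/15, σ_2 = 262/15, σ_3 = -716/15.
On [3, 4], g(x) = -5 - 38/15·(x - 3) + 59/15·(x - 3)² + 8/5·(x - 3)³.
With (x - 3) = 1/2: g(7/2) = -61/12.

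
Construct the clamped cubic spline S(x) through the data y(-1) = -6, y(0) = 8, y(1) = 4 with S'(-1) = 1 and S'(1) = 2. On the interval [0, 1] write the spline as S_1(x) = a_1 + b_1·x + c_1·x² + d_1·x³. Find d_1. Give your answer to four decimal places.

16.7500

Put σ_i = S'' at the i-th knot. Here h = (1, 1) and Δ = (14, -4), so the interior equations h_(i-1)·σ_(i-1) + 2(h_(i-1)+h_i)·σ_i + h_i·σ_(i+1) = 6(Δ_i − Δ_(i-1)) read
  1·σ_0 + 4·σ_1 + 1·σ_2 = 6(Δ_1 - Δ_0) = -108
Clamped end conditions give two more equations: 2h_0·σ_0 + h_0·σ_1 = 6(Δ_0 - S'(-1)) = 78 and h_1·σ_1 + 2h_1·σ_2 = 6(S'(1) - Δ_1) = 36.
Solving: σ_0 = 133/2, σ_1 = -55, σ_2 = 91/2.
On [0, 1], with S_1(x) = a_1 + b_1·x + c_1·x² + d_1·x³: c_1 = σ_1/2 = -55/2, d_1 = (σ_2 - σ_1)/(6h_1) = 67/4, b_1 = Δ_1 - h_1(2σ_1 + σ_2)/6 = 27/4.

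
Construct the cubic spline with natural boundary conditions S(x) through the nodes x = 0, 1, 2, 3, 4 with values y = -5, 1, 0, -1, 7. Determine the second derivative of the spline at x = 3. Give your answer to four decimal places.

13.7143

Write σ_i for S''(x_i). With h_i = 1, 1, 1, 1 and divided differences Δ_i = 6, -1, -1, 8, the continuity of S' gives the tridiagonal system
  1·σ_0 + 4·σ_1 + 1·σ_2 = 6(Δ_1 - Δ_0) = -42
  1·σ_1 + 4·σ_2 + 1·σ_3 = 6(Δ_2 - Δ_1) = 0
  1·σ_2 + 4·σ_3 + 1·σ_4 = 6(Δ_3 - Δ_2) = 54
Natural end conditions: σ_0 = σ_4 = 0.
Solving the tridiagonal system: σ_0 = 0, σ_1 = -72/7, σ_2 = -6/7, σ_3 = 96/7, σ_4 = 0.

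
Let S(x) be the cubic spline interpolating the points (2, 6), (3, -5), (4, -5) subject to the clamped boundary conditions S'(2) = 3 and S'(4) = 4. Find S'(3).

-10

With m_i denoting the second derivative at x_i, h_i = 1, 1, and Δ_i = (y_(i+1) − y_i)/h_i = -11, 0:
  1·m_0 + 4·m_1 + 1·m_2 = 6(Δ_1 - Δ_0) = 66
Clamped end conditions give two more equations: 2h_0·m_0 + h_0·m_1 = 6(Δ_0 - S'(2)) = -84 and h_1·m_1 + 2h_1·m_2 = 6(S'(4) - Δ_1) = 24.
Hence m_0 = -58, m_1 = 32, m_2 = -4.
On [3, 4], S'(x) = b_1 + 2c_1·(x - 3) + 3d_1·(x - 3)² with b_1 = Δ_1 - h_1(2m_1 + m_2)/6 = -10, c_1 = m_1/2 = 16, d_1 = (m_2 - m_1)/(6h_1) = -6. So S'(3) = -10.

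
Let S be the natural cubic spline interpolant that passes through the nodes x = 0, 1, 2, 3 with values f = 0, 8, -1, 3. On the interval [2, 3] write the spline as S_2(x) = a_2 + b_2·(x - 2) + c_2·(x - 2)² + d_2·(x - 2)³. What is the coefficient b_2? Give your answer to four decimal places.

-5.2000

Write M_i for S''(x_i). With h_i = 1, 1, 1 and divided differences Δ_i = 8, -9, 4, the continuity of S' gives the tridiagonal system
  1·M_0 + 4·M_1 + 1·M_2 = 6(Δ_1 - Δ_0) = -102
  1·M_1 + 4·M_2 + 1·M_3 = 6(Δ_2 - Δ_1) = 78
Natural end conditions: M_0 = M_3 = 0.
Hence M_0 = 0, M_1 = -162/5, M_2 = 138/5, M_3 = 0.
On [2, 3], with S_2(x) = a_2 + b_2·(x - 2) + c_2·(x - 2)² + d_2·(x - 2)³: c_2 = M_2/2 = 69/5, d_2 = (M_3 - M_2)/(6h_2) = -23/5, b_2 = Δ_2 - h_2(2M_2 + M_3)/6 = -26/5.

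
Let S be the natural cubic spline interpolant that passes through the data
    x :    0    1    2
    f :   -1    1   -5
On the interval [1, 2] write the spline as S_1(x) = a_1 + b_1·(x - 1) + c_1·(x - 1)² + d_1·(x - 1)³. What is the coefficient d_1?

With M_i denoting the second derivative at x_i, h_i = 1, 1, and Δ_i = (y_(i+1) − y_i)/h_i = 2, -6:
  1·M_0 + 4·M_1 + 1·M_2 = 6(Δ_1 - Δ_0) = -48
Natural end conditions: M_0 = M_2 = 0.
Forward elimination and back-substitution give M_0 = 0, M_1 = -12, M_2 = 0.
On [1, 2], with S_1(x) = a_1 + b_1·(x - 1) + c_1·(x - 1)² + d_1·(x - 1)³: c_1 = M_1/2 = -6, d_1 = (M_2 - M_1)/(6h_1) = 2, b_1 = Δ_1 - h_1(2M_1 + M_2)/6 = -2.

2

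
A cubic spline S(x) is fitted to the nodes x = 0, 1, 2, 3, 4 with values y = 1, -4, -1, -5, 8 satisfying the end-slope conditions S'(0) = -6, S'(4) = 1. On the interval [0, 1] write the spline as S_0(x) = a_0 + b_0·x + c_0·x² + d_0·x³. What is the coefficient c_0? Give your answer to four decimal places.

-3.6786

Put M_i = S'' at the i-th knot. Here h = (1, 1, 1, 1) and Δ = (-5, 3, -4, 13), so the interior equations h_(i-1)·M_(i-1) + 2(h_(i-1)+h_i)·M_i + h_i·M_(i+1) = 6(Δ_i − Δ_(i-1)) read
  1·M_0 + 4·M_1 + 1·M_2 = 6(Δ_1 - Δ_0) = 48
  1·M_1 + 4·M_2 + 1·M_3 = 6(Δ_2 - Δ_1) = -42
  1·M_2 + 4·M_3 + 1·M_4 = 6(Δ_3 - Δ_2) = 102
Clamped end conditions give two more equations: 2h_0·M_0 + h_0·M_1 = 6(Δ_0 - S'(0)) = 6 and h_3·M_3 + 2h_3·M_4 = 6(S'(4) - Δ_3) = -72.
Hence M_0 = -103/14, M_1 = 145/7, M_2 = -55/2, M_3 = 331/7, M_4 = -835/14.
On [0, 1], with S_0(x) = a_0 + b_0·x + c_0·x² + d_0·x³: c_0 = M_0/2 = -103/28, d_0 = (M_1 - M_0)/(6h_0) = 131/28, b_0 = Δ_0 - h_0(2M_0 + M_1)/6 = -6.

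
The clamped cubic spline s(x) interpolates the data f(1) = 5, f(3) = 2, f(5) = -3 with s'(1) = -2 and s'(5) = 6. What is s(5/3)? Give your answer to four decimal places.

Put σ_i = s'' at the i-th knot. Here h = (2, 2) and Δ = (-3/2, -5/2), so the interior equations h_(i-1)·σ_(i-1) + 2(h_(i-1)+h_i)·σ_i + h_i·σ_(i+1) = 6(Δ_i − Δ_(i-1)) read
  2·σ_0 + 8·σ_1 + 2·σ_2 = 6(Δ_1 - Δ_0) = -6
Clamped end conditions give two more equations: 2h_0·σ_0 + h_0·σ_1 = 6(Δ_0 - s'(1)) = 3 and h_1·σ_1 + 2h_1·σ_2 = 6(s'(5) - Δ_1) = 51.
Hence σ_0 = 7/2, σ_1 = -11/2, σ_2 = 31/2.
On [1, 3], s(x) = 5 - 2·(x - 1) + 7/4·(x - 1)² - 3/4·(x - 1)³.
With (x - 1) = 2/3: s(5/3) = 38/9.

4.2222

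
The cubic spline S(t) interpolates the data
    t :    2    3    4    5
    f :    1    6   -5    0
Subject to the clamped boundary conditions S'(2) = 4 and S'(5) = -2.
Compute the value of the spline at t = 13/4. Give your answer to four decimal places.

With M_i denoting the second derivative at x_i, h_i = 1, 1, 1, and Δ_i = (y_(i+1) − y_i)/h_i = 5, -11, 5:
  1·M_0 + 4·M_1 + 1·M_2 = 6(Δ_1 - Δ_0) = -96
  1·M_1 + 4·M_2 + 1·M_3 = 6(Δ_2 - Δ_1) = 96
Clamped end conditions give two more equations: 2h_0·M_0 + h_0·M_1 = 6(Δ_0 - S'(2)) = 6 and h_2·M_2 + 2h_2·M_3 = 6(S'(5) - Δ_2) = -42.
Solving: M_0 = 118/5, M_1 = -206/5, M_2 = 226/5, M_3 = -218/5.
On [3, 4], S(t) = 6 - 24/5·(t - 3) - 103/5·(t - 3)² + 72/5·(t - 3)³.
With (t - 3) = 1/4: S(13/4) = 299/80.

3.7375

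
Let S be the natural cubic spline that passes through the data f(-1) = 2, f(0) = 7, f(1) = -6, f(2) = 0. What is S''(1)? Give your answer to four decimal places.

37.6000

Put m_i = S'' at the i-th knot. Here h = (1, 1, 1) and Δ = (5, -13, 6), so the interior equations h_(i-1)·m_(i-1) + 2(h_(i-1)+h_i)·m_i + h_i·m_(i+1) = 6(Δ_i − Δ_(i-1)) read
  1·m_0 + 4·m_1 + 1·m_2 = 6(Δ_1 - Δ_0) = -108
  1·m_1 + 4·m_2 + 1·m_3 = 6(Δ_2 - Δ_1) = 114
Natural end conditions: m_0 = m_3 = 0.
Solving the tridiagonal system: m_0 = 0, m_1 = -182/5, m_2 = 188/5, m_3 = 0.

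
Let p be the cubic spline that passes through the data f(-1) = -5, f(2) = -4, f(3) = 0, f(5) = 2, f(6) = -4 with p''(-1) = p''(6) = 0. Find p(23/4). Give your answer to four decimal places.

-2.2434

Let M_i = p''(x_i). Step sizes h_i = 3, 1, 2, 1; slopes of the chords Δ_i = (y_(i+1) - y_i)/h_i = 1/3, 4, 1, -6.
  3·M_0 + 8·M_1 + 1·M_2 = 6(Δ_1 - Δ_0) = 22
  1·M_1 + 6·M_2 + 2·M_3 = 6(Δ_2 - Δ_1) = -18
  2·M_2 + 6·M_3 + 1·M_4 = 6(Δ_3 - Δ_2) = -42
Natural end conditions: M_0 = M_4 = 0.
Solving: M_0 = 0, M_1 = 364/125, M_2 = -162/125, M_3 = -821/125, M_4 = 0.
On [5, 6], p(x) = 2 - 1429/375·(x - 5) - 821/250·(x - 5)² + 821/750·(x - 5)³.
With (x - 5) = 3/4: p(23/4) = -7179/3200.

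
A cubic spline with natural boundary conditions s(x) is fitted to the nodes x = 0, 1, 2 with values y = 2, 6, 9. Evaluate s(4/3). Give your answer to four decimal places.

With M_i denoting the second derivative at x_i, h_i = 1, 1, and Δ_i = (y_(i+1) − y_i)/h_i = 4, 3:
  1·M_0 + 4·M_1 + 1·M_2 = 6(Δ_1 - Δ_0) = -6
Natural end conditions: M_0 = M_2 = 0.
Forward elimination and back-substitution give M_0 = 0, M_1 = -3/2, M_2 = 0.
On [1, 2], s(x) = 6 + 7/2·(x - 1) - 3/4·(x - 1)² + 1/4·(x - 1)³.
With (x - 1) = 1/3: s(4/3) = 383/54.

7.0926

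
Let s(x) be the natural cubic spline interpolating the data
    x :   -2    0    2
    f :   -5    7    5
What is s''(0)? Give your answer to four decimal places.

Let M_i = s''(x_i). Step sizes h_i = 2, 2; slopes of the chords Δ_i = (y_(i+1) - y_i)/h_i = 6, -1.
  2·M_0 + 8·M_1 + 2·M_2 = 6(Δ_1 - Δ_0) = -42
Natural end conditions: M_0 = M_2 = 0.
Hence M_0 = 0, M_1 = -21/4, M_2 = 0.

-5.2500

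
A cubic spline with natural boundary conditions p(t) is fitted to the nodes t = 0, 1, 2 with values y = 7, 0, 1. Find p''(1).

12

Put σ_i = p'' at the i-th knot. Here h = (1, 1) and Δ = (-7, 1), so the interior equations h_(i-1)·σ_(i-1) + 2(h_(i-1)+h_i)·σ_i + h_i·σ_(i+1) = 6(Δ_i − Δ_(i-1)) read
  1·σ_0 + 4·σ_1 + 1·σ_2 = 6(Δ_1 - Δ_0) = 48
Natural end conditions: σ_0 = σ_2 = 0.
Forward elimination and back-substitution give σ_0 = 0, σ_1 = 12, σ_2 = 0.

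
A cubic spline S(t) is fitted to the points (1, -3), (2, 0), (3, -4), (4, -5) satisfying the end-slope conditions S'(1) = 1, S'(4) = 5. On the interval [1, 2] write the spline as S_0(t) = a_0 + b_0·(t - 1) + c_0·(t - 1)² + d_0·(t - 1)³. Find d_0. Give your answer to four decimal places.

Let m_i = S''(x_i). Step sizes h_i = 1, 1, 1; slopes of the chords Δ_i = (y_(i+1) - y_i)/h_i = 3, -4, -1.
  1·m_0 + 4·m_1 + 1·m_2 = 6(Δ_1 - Δ_0) = -42
  1·m_1 + 4·m_2 + 1·m_3 = 6(Δ_2 - Δ_1) = 18
Clamped end conditions give two more equations: 2h_0·m_0 + h_0·m_1 = 6(Δ_0 - S'(1)) = 12 and h_2·m_2 + 2h_2·m_3 = 6(S'(4) - Δ_2) = 36.
Hence m_0 = 202/15, m_1 = -224/15, m_2 = 64/15, m_3 = 238/15.
On [1, 2], with S_0(t) = a_0 + b_0·(t - 1) + c_0·(t - 1)² + d_0·(t - 1)³: c_0 = m_0/2 = 101/15, d_0 = (m_1 - m_0)/(6h_0) = -71/15, b_0 = Δ_0 - h_0(2m_0 + m_1)/6 = 1.

-4.7333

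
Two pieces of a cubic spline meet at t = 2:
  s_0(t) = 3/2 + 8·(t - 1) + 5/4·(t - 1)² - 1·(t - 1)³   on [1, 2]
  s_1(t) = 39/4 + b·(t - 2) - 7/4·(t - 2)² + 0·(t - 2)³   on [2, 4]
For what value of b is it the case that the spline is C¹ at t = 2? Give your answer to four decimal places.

7.5000

s_0'(t) = 8 + 5/2·(t - 1) - 3·(t - 1)², so s_0'(2) = 15/2. On the right, s_1'(2) = b, so b = 15/2.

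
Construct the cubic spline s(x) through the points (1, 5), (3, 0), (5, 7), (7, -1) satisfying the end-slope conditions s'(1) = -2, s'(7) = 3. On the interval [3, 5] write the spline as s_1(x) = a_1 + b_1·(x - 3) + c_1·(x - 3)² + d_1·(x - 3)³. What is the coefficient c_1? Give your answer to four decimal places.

4.3833

With M_i denoting the second derivative at x_i, h_i = 2, 2, 2, and Δ_i = (y_(i+1) − y_i)/h_i = -5/2, 7/2, -4:
  2·M_0 + 8·M_1 + 2·M_2 = 6(Δ_1 - Δ_0) = 36
  2·M_1 + 8·M_2 + 2·M_3 = 6(Δ_2 - Δ_1) = -45
Clamped end conditions give two more equations: 2h_0·M_0 + h_0·M_1 = 6(Δ_0 - s'(1)) = -3 and h_2·M_2 + 2h_2·M_3 = 6(s'(7) - Δ_2) = 42.
Hence M_0 = -77/15, M_1 = 263/30, M_2 = -179/15, M_3 = 247/15.
On [3, 5], with s_1(x) = a_1 + b_1·(x - 3) + c_1·(x - 3)² + d_1·(x - 3)³: c_1 = M_1/2 = 263/60, d_1 = (M_2 - M_1)/(6h_1) = -69/40, b_1 = Δ_1 - h_1(2M_1 + M_2)/6 = 49/30.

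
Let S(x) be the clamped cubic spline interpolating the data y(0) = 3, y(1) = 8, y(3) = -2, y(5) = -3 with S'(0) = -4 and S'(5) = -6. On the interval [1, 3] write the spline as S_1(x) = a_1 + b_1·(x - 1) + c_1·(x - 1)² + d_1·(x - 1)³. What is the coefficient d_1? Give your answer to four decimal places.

Let M_i = S''(x_i). Step sizes h_i = 1, 2, 2; slopes of the chords Δ_i = (y_(i+1) - y_i)/h_i = 5, -5, -1/2.
  1·M_0 + 6·M_1 + 2·M_2 = 6(Δ_1 - Δ_0) = -60
  2·M_1 + 8·M_2 + 2·M_3 = 6(Δ_2 - Δ_1) = 27
Clamped end conditions give two more equations: 2h_0·M_0 + h_0·M_1 = 6(Δ_0 - S'(0)) = 54 and h_2·M_2 + 2h_2·M_3 = 6(S'(5) - Δ_2) = -33.
Forward elimination and back-substitution give M_0 = 853/23, M_1 = -464/23, M_2 = 551/46, M_3 = -655/46.
On [1, 3], with S_1(x) = a_1 + b_1·(x - 1) + c_1·(x - 1)² + d_1·(x - 1)³: c_1 = M_1/2 = -232/23, d_1 = (M_2 - M_1)/(6h_1) = 493/184, b_1 = Δ_1 - h_1(2M_1 + M_2)/6 = 205/46.

2.6793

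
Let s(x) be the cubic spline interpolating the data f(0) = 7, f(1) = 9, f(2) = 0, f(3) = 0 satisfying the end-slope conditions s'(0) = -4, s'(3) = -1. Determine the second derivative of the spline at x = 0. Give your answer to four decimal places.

33.6000

With M_i denoting the second derivative at x_i, h_i = 1, 1, 1, and Δ_i = (y_(i+1) − y_i)/h_i = 2, -9, 0:
  1·M_0 + 4·M_1 + 1·M_2 = 6(Δ_1 - Δ_0) = -66
  1·M_1 + 4·M_2 + 1·M_3 = 6(Δ_2 - Δ_1) = 54
Clamped end conditions give two more equations: 2h_0·M_0 + h_0·M_1 = 6(Δ_0 - s'(0)) = 36 and h_2·M_2 + 2h_2·M_3 = 6(s'(3) - Δ_2) = -6.
Forward elimination and back-substitution give M_0 = 168/5, M_1 = -156/5, M_2 = 126/5, M_3 = -78/5.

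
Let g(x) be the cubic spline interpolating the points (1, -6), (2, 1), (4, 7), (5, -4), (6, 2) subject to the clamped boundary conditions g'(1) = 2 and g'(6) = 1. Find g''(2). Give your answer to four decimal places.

0.4375

Write σ_i for g''(x_i). With h_i = 1, 2, 1, 1 and divided differences Δ_i = 7, 3, -11, 6, the continuity of g' gives the tridiagonal system
  1·σ_0 + 6·σ_1 + 2·σ_2 = 6(Δ_1 - Δ_0) = -24
  2·σ_1 + 6·σ_2 + 1·σ_3 = 6(Δ_2 - Δ_1) = -84
  1·σ_2 + 4·σ_3 + 1·σ_4 = 6(Δ_3 - Δ_2) = 102
Clamped end conditions give two more equations: 2h_0·σ_0 + h_0·σ_1 = 6(Δ_0 - g'(1)) = 30 and h_3·σ_3 + 2h_3·σ_4 = 6(g'(6) - Δ_3) = -30.
Hence σ_0 = 473/32, σ_1 = 7/16, σ_2 = -1325/64, σ_3 = 1259/32, σ_4 = -2219/64.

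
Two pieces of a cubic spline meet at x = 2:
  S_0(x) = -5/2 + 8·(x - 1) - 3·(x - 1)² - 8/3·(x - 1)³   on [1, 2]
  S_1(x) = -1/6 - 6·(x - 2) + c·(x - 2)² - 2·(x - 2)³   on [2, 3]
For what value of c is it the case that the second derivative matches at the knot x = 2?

S_0''(x) = -6 - 16·(x - 1), so S_0''(2) = -22. On the right, S_1''(2) = 2c, so c = -11.

-11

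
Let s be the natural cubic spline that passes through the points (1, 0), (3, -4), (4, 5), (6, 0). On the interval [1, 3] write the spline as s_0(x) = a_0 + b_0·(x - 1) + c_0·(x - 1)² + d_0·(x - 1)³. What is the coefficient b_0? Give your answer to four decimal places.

-6.4286

With M_i denoting the second derivative at x_i, h_i = 2, 1, 2, and Δ_i = (y_(i+1) − y_i)/h_i = -2, 9, -5/2:
  2·M_0 + 6·M_1 + 1·M_2 = 6(Δ_1 - Δ_0) = 66
  1·M_1 + 6·M_2 + 2·M_3 = 6(Δ_2 - Δ_1) = -69
Natural end conditions: M_0 = M_3 = 0.
Solving: M_0 = 0, M_1 = 93/7, M_2 = -96/7, M_3 = 0.
On [1, 3], with s_0(x) = a_0 + b_0·(x - 1) + c_0·(x - 1)² + d_0·(x - 1)³: c_0 = M_0/2 = 0, d_0 = (M_1 - M_0)/(6h_0) = 31/28, b_0 = Δ_0 - h_0(2M_0 + M_1)/6 = -45/7.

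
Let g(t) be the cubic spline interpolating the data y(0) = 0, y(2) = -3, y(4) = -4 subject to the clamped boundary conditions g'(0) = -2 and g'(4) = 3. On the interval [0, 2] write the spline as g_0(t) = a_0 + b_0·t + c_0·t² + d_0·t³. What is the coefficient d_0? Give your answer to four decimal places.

-0.1875

Let σ_i = g''(x_i). Step sizes h_i = 2, 2; slopes of the chords Δ_i = (y_(i+1) - y_i)/h_i = -3/2, -1/2.
  2·σ_0 + 8·σ_1 + 2·σ_2 = 6(Δ_1 - Δ_0) = 6
Clamped end conditions give two more equations: 2h_0·σ_0 + h_0·σ_1 = 6(Δ_0 - g'(0)) = 3 and h_1·σ_1 + 2h_1·σ_2 = 6(g'(4) - Δ_1) = 21.
Forward elimination and back-substitution give σ_0 = 5/4, σ_1 = -1, σ_2 = 23/4.
On [0, 2], with g_0(t) = a_0 + b_0·t + c_0·t² + d_0·t³: c_0 = σ_0/2 = 5/8, d_0 = (σ_1 - σ_0)/(6h_0) = -3/16, b_0 = Δ_0 - h_0(2σ_0 + σ_1)/6 = -2.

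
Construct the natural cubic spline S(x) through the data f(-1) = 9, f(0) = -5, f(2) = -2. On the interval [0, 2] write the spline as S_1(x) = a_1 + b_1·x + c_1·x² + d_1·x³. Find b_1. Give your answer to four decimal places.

-8.8333

Write M_i for S''(x_i). With h_i = 1, 2 and divided differences Δ_i = -14, 3/2, the continuity of S' gives the tridiagonal system
  1·M_0 + 6·M_1 + 2·M_2 = 6(Δ_1 - Δ_0) = 93
Natural end conditions: M_0 = M_2 = 0.
Solving: M_0 = 0, M_1 = 31/2, M_2 = 0.
On [0, 2], with S_1(x) = a_1 + b_1·x + c_1·x² + d_1·x³: c_1 = M_1/2 = 31/4, d_1 = (M_2 - M_1)/(6h_1) = -31/24, b_1 = Δ_1 - h_1(2M_1 + M_2)/6 = -53/6.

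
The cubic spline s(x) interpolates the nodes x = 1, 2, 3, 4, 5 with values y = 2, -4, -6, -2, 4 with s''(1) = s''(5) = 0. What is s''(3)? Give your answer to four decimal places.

7.7143

Let σ_i = s''(x_i). Step sizes h_i = 1, 1, 1, 1; slopes of the chords Δ_i = (y_(i+1) - y_i)/h_i = -6, -2, 4, 6.
  1·σ_0 + 4·σ_1 + 1·σ_2 = 6(Δ_1 - Δ_0) = 24
  1·σ_1 + 4·σ_2 + 1·σ_3 = 6(Δ_2 - Δ_1) = 36
  1·σ_2 + 4·σ_3 + 1·σ_4 = 6(Δ_3 - Δ_2) = 12
Natural end conditions: σ_0 = σ_4 = 0.
Solving: σ_0 = 0, σ_1 = 57/14, σ_2 = 54/7, σ_3 = 15/14, σ_4 = 0.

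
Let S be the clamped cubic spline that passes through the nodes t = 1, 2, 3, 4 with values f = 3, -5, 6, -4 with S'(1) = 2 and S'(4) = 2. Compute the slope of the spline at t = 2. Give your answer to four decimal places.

1.8000

With M_i denoting the second derivative at x_i, h_i = 1, 1, 1, and Δ_i = (y_(i+1) − y_i)/h_i = -8, 11, -10:
  1·M_0 + 4·M_1 + 1·M_2 = 6(Δ_1 - Δ_0) = 114
  1·M_1 + 4·M_2 + 1·M_3 = 6(Δ_2 - Δ_1) = -126
Clamped end conditions give two more equations: 2h_0·M_0 + h_0·M_1 = 6(Δ_0 - S'(1)) = -60 and h_2·M_2 + 2h_2·M_3 = 6(S'(4) - Δ_2) = 72.
Solving: M_0 = -298/5, M_1 = 296/5, M_2 = -316/5, M_3 = 338/5.
On [2, 3], S'(t) = b_1 + 2c_1·(t - 2) + 3d_1·(t - 2)² with b_1 = Δ_1 - h_1(2M_1 + M_2)/6 = 9/5, c_1 = M_1/2 = 148/5, d_1 = (M_2 - M_1)/(6h_1) = -102/5. So S'(2) = 9/5.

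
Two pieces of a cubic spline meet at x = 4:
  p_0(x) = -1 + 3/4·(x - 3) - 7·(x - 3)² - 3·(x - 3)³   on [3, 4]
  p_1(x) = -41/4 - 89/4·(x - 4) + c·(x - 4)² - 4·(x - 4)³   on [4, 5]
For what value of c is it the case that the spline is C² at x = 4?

p_0''(x) = -14 - 18·(x - 3), so p_0''(4) = -32. On the right, p_1''(4) = 2c, so c = -16.

-16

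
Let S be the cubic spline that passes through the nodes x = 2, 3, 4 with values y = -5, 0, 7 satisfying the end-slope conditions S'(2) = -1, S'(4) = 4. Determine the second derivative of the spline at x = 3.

Let σ_i = S''(x_i). Step sizes h_i = 1, 1; slopes of the chords Δ_i = (y_(i+1) - y_i)/h_i = 5, 7.
  1·σ_0 + 4·σ_1 + 1·σ_2 = 6(Δ_1 - Δ_0) = 12
Clamped end conditions give two more equations: 2h_0·σ_0 + h_0·σ_1 = 6(Δ_0 - S'(2)) = 36 and h_1·σ_1 + 2h_1·σ_2 = 6(S'(4) - Δ_1) = -18.
Solving the tridiagonal system: σ_0 = 35/2, σ_1 = 1, σ_2 = -19/2.

1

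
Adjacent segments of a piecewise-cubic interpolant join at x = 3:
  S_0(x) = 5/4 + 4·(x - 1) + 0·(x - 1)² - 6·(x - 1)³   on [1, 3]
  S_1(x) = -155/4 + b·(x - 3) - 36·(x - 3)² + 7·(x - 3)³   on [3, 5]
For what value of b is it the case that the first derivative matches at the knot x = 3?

-68

S_0'(x) = 4 + 0·(x - 1) - 18·(x - 1)², so S_0'(3) = -68. On the right, S_1'(3) = b, so b = -68.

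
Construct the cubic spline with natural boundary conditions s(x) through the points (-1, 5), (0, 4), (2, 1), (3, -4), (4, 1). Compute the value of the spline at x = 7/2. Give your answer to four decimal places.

Put m_i = s'' at the i-th knot. Here h = (1, 2, 1, 1) and Δ = (-1, -3/2, -5, 5), so the interior equations h_(i-1)·m_(i-1) + 2(h_(i-1)+h_i)·m_i + h_i·m_(i+1) = 6(Δ_i − Δ_(i-1)) read
  1·m_0 + 6·m_1 + 2·m_2 = 6(Δ_1 - Δ_0) = -3
  2·m_1 + 6·m_2 + 1·m_3 = 6(Δ_2 - Δ_1) = -21
  1·m_2 + 4·m_3 + 1·m_4 = 6(Δ_3 - Δ_2) = 60
Natural end conditions: m_0 = m_4 = 0.
Solving the tridiagonal system: m_0 = 0, m_1 = 219/122, m_2 = -420/61, m_3 = 1020/61, m_4 = 0.
On [3, 4], s(x) = -4 - 35/61·(x - 3) + 510/61·(x - 3)² - 170/61·(x - 3)³.
With (x - 3) = 1/2: s(7/2) = -621/244.

-2.5451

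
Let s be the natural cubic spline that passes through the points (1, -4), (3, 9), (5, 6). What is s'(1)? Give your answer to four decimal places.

8.5000

Put m_i = s'' at the i-th knot. Here h = (2, 2) and Δ = (13/2, -3/2), so the interior equations h_(i-1)·m_(i-1) + 2(h_(i-1)+h_i)·m_i + h_i·m_(i+1) = 6(Δ_i − Δ_(i-1)) read
  2·m_0 + 8·m_1 + 2·m_2 = 6(Δ_1 - Δ_0) = -48
Natural end conditions: m_0 = m_2 = 0.
Hence m_0 = 0, m_1 = -6, m_2 = 0.
On [1, 3], s'(x) = b_0 + 2c_0·(x - 1) + 3d_0·(x - 1)² with b_0 = Δ_0 - h_0(2m_0 + m_1)/6 = 17/2, c_0 = m_0/2 = 0, d_0 = (m_1 - m_0)/(6h_0) = -1/2. So s'(1) = 17/2.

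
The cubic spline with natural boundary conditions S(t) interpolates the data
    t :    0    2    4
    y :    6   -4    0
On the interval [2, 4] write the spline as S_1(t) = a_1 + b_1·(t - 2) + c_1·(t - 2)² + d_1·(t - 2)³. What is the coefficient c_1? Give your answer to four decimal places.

Write m_i for S''(x_i). With h_i = 2, 2 and divided differences Δ_i = -5, 2, the continuity of S' gives the tridiagonal system
  2·m_0 + 8·m_1 + 2·m_2 = 6(Δ_1 - Δ_0) = 42
Natural end conditions: m_0 = m_2 = 0.
Hence m_0 = 0, m_1 = 21/4, m_2 = 0.
On [2, 4], with S_1(t) = a_1 + b_1·(t - 2) + c_1·(t - 2)² + d_1·(t - 2)³: c_1 = m_1/2 = 21/8, d_1 = (m_2 - m_1)/(6h_1) = -7/16, b_1 = Δ_1 - h_1(2m_1 + m_2)/6 = -3/2.

2.6250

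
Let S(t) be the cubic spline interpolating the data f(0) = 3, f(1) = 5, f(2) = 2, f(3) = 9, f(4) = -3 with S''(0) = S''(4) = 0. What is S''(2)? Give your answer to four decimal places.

27.4286

With m_i denoting the second derivative at x_i, h_i = 1, 1, 1, 1, and Δ_i = (y_(i+1) − y_i)/h_i = 2, -3, 7, -12:
  1·m_0 + 4·m_1 + 1·m_2 = 6(Δ_1 - Δ_0) = -30
  1·m_1 + 4·m_2 + 1·m_3 = 6(Δ_2 - Δ_1) = 60
  1·m_2 + 4·m_3 + 1·m_4 = 6(Δ_3 - Δ_2) = -114
Natural end conditions: m_0 = m_4 = 0.
Forward elimination and back-substitution give m_0 = 0, m_1 = -201/14, m_2 = 192/7, m_3 = -495/14, m_4 = 0.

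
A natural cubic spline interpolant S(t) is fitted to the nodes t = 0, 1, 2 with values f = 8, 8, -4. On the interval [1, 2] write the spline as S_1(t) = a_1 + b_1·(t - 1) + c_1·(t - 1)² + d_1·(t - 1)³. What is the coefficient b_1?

Let σ_i = S''(x_i). Step sizes h_i = 1, 1; slopes of the chords Δ_i = (y_(i+1) - y_i)/h_i = 0, -12.
  1·σ_0 + 4·σ_1 + 1·σ_2 = 6(Δ_1 - Δ_0) = -72
Natural end conditions: σ_0 = σ_2 = 0.
Hence σ_0 = 0, σ_1 = -18, σ_2 = 0.
On [1, 2], with S_1(t) = a_1 + b_1·(t - 1) + c_1·(t - 1)² + d_1·(t - 1)³: c_1 = σ_1/2 = -9, d_1 = (σ_2 - σ_1)/(6h_1) = 3, b_1 = Δ_1 - h_1(2σ_1 + σ_2)/6 = -6.

-6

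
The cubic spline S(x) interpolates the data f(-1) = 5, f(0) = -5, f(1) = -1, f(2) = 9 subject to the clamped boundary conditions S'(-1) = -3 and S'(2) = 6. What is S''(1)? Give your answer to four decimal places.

5.6000

Write M_i for S''(x_i). With h_i = 1, 1, 1 and divided differences Δ_i = -10, 4, 10, the continuity of S' gives the tridiagonal system
  1·M_0 + 4·M_1 + 1·M_2 = 6(Δ_1 - Δ_0) = 84
  1·M_1 + 4·M_2 + 1·M_3 = 6(Δ_2 - Δ_1) = 36
Clamped end conditions give two more equations: 2h_0·M_0 + h_0·M_1 = 6(Δ_0 - S'(-1)) = -42 and h_2·M_2 + 2h_2·M_3 = 6(S'(2) - Δ_2) = -24.
Forward elimination and back-substitution give M_0 = -176/5, M_1 = 142/5, M_2 = 28/5, M_3 = -74/5.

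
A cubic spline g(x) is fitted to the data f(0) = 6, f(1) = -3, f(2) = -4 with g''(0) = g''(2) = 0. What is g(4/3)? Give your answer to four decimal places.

Write m_i for g''(x_i). With h_i = 1, 1 and divided differences Δ_i = -9, -1, the continuity of g' gives the tridiagonal system
  1·m_0 + 4·m_1 + 1·m_2 = 6(Δ_1 - Δ_0) = 48
Natural end conditions: m_0 = m_2 = 0.
Hence m_0 = 0, m_1 = 12, m_2 = 0.
On [1, 2], g(x) = -3 - 5·(x - 1) + 6·(x - 1)² - 2·(x - 1)³.
With (x - 1) = 1/3: g(4/3) = -110/27.

-4.0741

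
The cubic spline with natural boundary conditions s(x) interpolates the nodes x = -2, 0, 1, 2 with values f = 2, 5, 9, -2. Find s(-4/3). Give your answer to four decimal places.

1.7118

Let M_i = s''(x_i). Step sizes h_i = 2, 1, 1; slopes of the chords Δ_i = (y_(i+1) - y_i)/h_i = 3/2, 4, -11.
  2·M_0 + 6·M_1 + 1·M_2 = 6(Δ_1 - Δ_0) = 15
  1·M_1 + 4·M_2 + 1·M_3 = 6(Δ_2 - Δ_1) = -90
Natural end conditions: M_0 = M_3 = 0.
Solving the tridiagonal system: M_0 = 0, M_1 = 150/23, M_2 = -555/23, M_3 = 0.
On [-2, 0], s(x) = 2 - 31/46·(x + 2) + 0·(x + 2)² + 25/46·(x + 2)³.
With (x + 2) = 2/3: s(-4/3) = 1063/621.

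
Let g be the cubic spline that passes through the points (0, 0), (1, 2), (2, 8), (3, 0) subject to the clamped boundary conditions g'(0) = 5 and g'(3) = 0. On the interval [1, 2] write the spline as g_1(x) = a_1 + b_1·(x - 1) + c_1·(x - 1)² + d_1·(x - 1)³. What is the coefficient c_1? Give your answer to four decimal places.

9.9333

With m_i denoting the second derivative at x_i, h_i = 1, 1, 1, and Δ_i = (y_(i+1) − y_i)/h_i = 2, 6, -8:
  1·m_0 + 4·m_1 + 1·m_2 = 6(Δ_1 - Δ_0) = 24
  1·m_1 + 4·m_2 + 1·m_3 = 6(Δ_2 - Δ_1) = -84
Clamped end conditions give two more equations: 2h_0·m_0 + h_0·m_1 = 6(Δ_0 - g'(0)) = -18 and h_2·m_2 + 2h_2·m_3 = 6(g'(3) - Δ_2) = 48.
Solving: m_0 = -284/15, m_1 = 298/15, m_2 = -548/15, m_3 = 634/15.
On [1, 2], with g_1(x) = a_1 + b_1·(x - 1) + c_1·(x - 1)² + d_1·(x - 1)³: c_1 = m_1/2 = 149/15, d_1 = (m_2 - m_1)/(6h_1) = -47/5, b_1 = Δ_1 - h_1(2m_1 + m_2)/6 = 82/15.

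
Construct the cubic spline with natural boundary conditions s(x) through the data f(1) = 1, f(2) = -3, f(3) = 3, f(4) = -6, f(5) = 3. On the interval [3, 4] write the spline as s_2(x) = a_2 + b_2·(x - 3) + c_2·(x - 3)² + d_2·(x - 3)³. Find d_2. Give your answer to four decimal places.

12.3571

With M_i denoting the second derivative at x_i, h_i = 1, 1, 1, 1, and Δ_i = (y_(i+1) − y_i)/h_i = -4, 6, -9, 9:
  1·M_0 + 4·M_1 + 1·M_2 = 6(Δ_1 - Δ_0) = 60
  1·M_1 + 4·M_2 + 1·M_3 = 6(Δ_2 - Δ_1) = -90
  1·M_2 + 4·M_3 + 1·M_4 = 6(Δ_3 - Δ_2) = 108
Natural end conditions: M_0 = M_4 = 0.
Hence M_0 = 0, M_1 = 171/7, M_2 = -264/7, M_3 = 255/7, M_4 = 0.
On [3, 4], with s_2(x) = a_2 + b_2·(x - 3) + c_2·(x - 3)² + d_2·(x - 3)³: c_2 = M_2/2 = -132/7, d_2 = (M_3 - M_2)/(6h_2) = 173/14, b_2 = Δ_2 - h_2(2M_2 + M_3)/6 = -5/2.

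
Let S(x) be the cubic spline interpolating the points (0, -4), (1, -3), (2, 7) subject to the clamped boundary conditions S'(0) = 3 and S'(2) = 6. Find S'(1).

6

Write σ_i for S''(x_i). With h_i = 1, 1 and divided differences Δ_i = 1, 10, the continuity of S' gives the tridiagonal system
  1·σ_0 + 4·σ_1 + 1·σ_2 = 6(Δ_1 - Δ_0) = 54
Clamped end conditions give two more equations: 2h_0·σ_0 + h_0·σ_1 = 6(Δ_0 - S'(0)) = -12 and h_1·σ_1 + 2h_1·σ_2 = 6(S'(2) - Δ_1) = -24.
Hence σ_0 = -18, σ_1 = 24, σ_2 = -24.
On [1, 2], S'(x) = b_1 + 2c_1·(x - 1) + 3d_1·(x - 1)² with b_1 = Δ_1 - h_1(2σ_1 + σ_2)/6 = 6, c_1 = σ_1/2 = 12, d_1 = (σ_2 - σ_1)/(6h_1) = -8. So S'(1) = 6.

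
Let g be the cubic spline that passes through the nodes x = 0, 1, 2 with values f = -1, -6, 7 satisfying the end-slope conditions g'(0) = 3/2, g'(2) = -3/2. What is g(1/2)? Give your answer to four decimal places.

With M_i denoting the second derivative at x_i, h_i = 1, 1, and Δ_i = (y_(i+1) − y_i)/h_i = -5, 13:
  1·M_0 + 4·M_1 + 1·M_2 = 6(Δ_1 - Δ_0) = 108
Clamped end conditions give two more equations: 2h_0·M_0 + h_0·M_1 = 6(Δ_0 - g'(0)) = -39 and h_1·M_1 + 2h_1·M_2 = 6(g'(2) - Δ_1) = -87.
Solving the tridiagonal system: M_0 = -48, M_1 = 57, M_2 = -72.
On [0, 1], g(x) = -1 + 3/2·x - 24·x² + 35/2·x³.
With x = 1/2: g(1/2) = -65/16.

-4.0625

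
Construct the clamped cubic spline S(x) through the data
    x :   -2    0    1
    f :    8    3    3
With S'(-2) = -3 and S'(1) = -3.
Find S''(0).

With M_i denoting the second derivative at x_i, h_i = 2, 1, and Δ_i = (y_(i+1) − y_i)/h_i = -5/2, 0:
  2·M_0 + 6·M_1 + 1·M_2 = 6(Δ_1 - Δ_0) = 15
Clamped end conditions give two more equations: 2h_0·M_0 + h_0·M_1 = 6(Δ_0 - S'(-2)) = 3 and h_1·M_1 + 2h_1·M_2 = 6(S'(1) - Δ_1) = -18.
Hence M_0 = -7/4, M_1 = 5, M_2 = -23/2.

5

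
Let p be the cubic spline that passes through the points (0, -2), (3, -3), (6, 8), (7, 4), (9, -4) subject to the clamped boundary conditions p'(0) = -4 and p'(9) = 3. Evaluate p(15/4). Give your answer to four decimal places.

Let σ_i = p''(x_i). Step sizes h_i = 3, 3, 1, 2; slopes of the chords Δ_i = (y_(i+1) - y_i)/h_i = -1/3, 11/3, -4, -4.
  3·σ_0 + 12·σ_1 + 3·σ_2 = 6(Δ_1 - Δ_0) = 24
  3·σ_1 + 8·σ_2 + 1·σ_3 = 6(Δ_2 - Δ_1) = -46
  1·σ_2 + 6·σ_3 + 2·σ_4 = 6(Δ_3 - Δ_2) = 0
Clamped end conditions give two more equations: 2h_0·σ_0 + h_0·σ_1 = 6(Δ_0 - p'(0)) = 22 and h_3·σ_3 + 2h_3·σ_4 = 6(p'(9) - Δ_3) = 42.
Solving the tridiagonal system: σ_0 = 19/9, σ_1 = 28/9, σ_2 = -59/9, σ_3 = -26/9, σ_4 = 215/18.
On [3, 6], p(x) = -3 + 23/6·(x - 3) + 14/9·(x - 3)² - 29/54·(x - 3)³.
With (x - 3) = 3/4: p(15/4) = 67/128.

0.5234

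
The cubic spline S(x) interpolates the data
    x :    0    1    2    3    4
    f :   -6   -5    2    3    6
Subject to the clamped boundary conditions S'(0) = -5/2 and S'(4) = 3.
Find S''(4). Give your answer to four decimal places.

With M_i denoting the second derivative at x_i, h_i = 1, 1, 1, 1, and Δ_i = (y_(i+1) − y_i)/h_i = 1, 7, 1, 3:
  1·M_0 + 4·M_1 + 1·M_2 = 6(Δ_1 - Δ_0) = 36
  1·M_1 + 4·M_2 + 1·M_3 = 6(Δ_2 - Δ_1) = -36
  1·M_2 + 4·M_3 + 1·M_4 = 6(Δ_3 - Δ_2) = 12
Clamped end conditions give two more equations: 2h_0·M_0 + h_0·M_1 = 6(Δ_0 - S'(0)) = 21 and h_3·M_3 + 2h_3·M_4 = 6(S'(4) - Δ_3) = 0.
Solving: M_0 = 275/56, M_1 = 313/28, M_2 = -109/8, M_3 = 205/28, M_4 = -205/56.

-3.6607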